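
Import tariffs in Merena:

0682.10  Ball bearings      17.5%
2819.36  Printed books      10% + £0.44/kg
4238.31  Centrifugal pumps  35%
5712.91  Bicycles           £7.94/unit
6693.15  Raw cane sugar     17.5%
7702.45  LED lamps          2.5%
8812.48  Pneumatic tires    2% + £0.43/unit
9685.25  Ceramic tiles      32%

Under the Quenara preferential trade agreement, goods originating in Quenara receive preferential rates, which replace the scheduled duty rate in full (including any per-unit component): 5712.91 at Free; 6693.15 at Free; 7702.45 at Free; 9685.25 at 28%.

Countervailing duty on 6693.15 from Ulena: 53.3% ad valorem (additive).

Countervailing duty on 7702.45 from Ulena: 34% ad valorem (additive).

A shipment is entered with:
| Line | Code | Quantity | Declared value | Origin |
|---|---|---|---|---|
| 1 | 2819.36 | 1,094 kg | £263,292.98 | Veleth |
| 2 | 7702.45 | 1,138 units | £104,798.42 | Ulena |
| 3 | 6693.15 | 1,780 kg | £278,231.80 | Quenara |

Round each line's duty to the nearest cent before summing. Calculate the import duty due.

Line 1 (2819.36, Veleth, 1,094 kg, £263,292.98):
Base rate for 2819.36 is 10% + £0.44/kg.
Duty = £263,292.98 × 10% + 1,094 × £0.44 = £26,810.66.
Line 2 (7702.45, Ulena, 1,138 units, £104,798.42):
Base rate for 7702.45 is 2.5%.
7702.45 has an FTA preferential rate, but origin Ulena is not Quenara; base rate stands.
Additional duty on 7702.45 from Ulena: +34%. Applied ad valorem rate: 2.5% + 34% = 36.5%.
Duty = £104,798.42 × 36.5% = £38,251.42.
Line 3 (6693.15, Quenara, 1,780 kg, £278,231.80):
Base rate for 6693.15 is 17.5%.
Origin Quenara qualifies under the Merena–Quenara agreement and 6693.15 is covered: preferential rate Free applies instead.
The additional-duty order on 6693.15 targets Ulena, not Quenara; it does not apply.
Duty = £278,231.80 × 0% = £0.00.
Total = £26,810.66 + £38,251.42 + £0.00 = £65,062.08.

£65,062.08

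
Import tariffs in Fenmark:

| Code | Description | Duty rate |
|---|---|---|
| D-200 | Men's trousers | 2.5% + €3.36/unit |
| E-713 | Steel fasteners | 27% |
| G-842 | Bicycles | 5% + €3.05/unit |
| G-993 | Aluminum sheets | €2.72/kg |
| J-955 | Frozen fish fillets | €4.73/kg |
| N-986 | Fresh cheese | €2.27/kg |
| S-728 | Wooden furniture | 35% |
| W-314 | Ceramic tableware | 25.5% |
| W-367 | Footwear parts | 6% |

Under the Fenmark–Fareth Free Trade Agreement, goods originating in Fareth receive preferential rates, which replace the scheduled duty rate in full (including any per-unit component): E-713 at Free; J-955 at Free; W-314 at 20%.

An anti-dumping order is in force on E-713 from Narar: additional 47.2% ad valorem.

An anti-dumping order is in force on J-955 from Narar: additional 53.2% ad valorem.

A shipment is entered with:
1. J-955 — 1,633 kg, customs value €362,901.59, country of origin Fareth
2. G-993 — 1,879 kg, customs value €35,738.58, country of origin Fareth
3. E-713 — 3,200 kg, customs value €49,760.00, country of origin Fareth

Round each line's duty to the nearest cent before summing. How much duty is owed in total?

Line 1 (J-955, Fareth, 1,633 kg, €362,901.59):
Base rate for J-955 is €4.73/kg.
Origin Fareth qualifies under the Fenmark–Fareth agreement and J-955 is covered: preferential rate Free applies instead.
The additional-duty order on J-955 targets Narar, not Fareth; it does not apply.
Duty = €362,901.59 × 0% = €0.00.
Line 2 (G-993, Fareth, 1,879 kg, €35,738.58):
Base rate for G-993 is €2.72/kg.
Origin Fareth is the FTA partner but G-993 is not on the preference list; base rate stands.
Duty = 1,879 × €2.72 = €5,110.88.
Line 3 (E-713, Fareth, 3,200 kg, €49,760.00):
Base rate for E-713 is 27%.
Origin Fareth qualifies under the Fenmark–Fareth agreement and E-713 is covered: preferential rate Free applies instead.
The additional-duty order on E-713 targets Narar, not Fareth; it does not apply.
Duty = €49,760.00 × 0% = €0.00.
Total = €0.00 + €5,110.88 + €0.00 = €5,110.88.

€5,110.88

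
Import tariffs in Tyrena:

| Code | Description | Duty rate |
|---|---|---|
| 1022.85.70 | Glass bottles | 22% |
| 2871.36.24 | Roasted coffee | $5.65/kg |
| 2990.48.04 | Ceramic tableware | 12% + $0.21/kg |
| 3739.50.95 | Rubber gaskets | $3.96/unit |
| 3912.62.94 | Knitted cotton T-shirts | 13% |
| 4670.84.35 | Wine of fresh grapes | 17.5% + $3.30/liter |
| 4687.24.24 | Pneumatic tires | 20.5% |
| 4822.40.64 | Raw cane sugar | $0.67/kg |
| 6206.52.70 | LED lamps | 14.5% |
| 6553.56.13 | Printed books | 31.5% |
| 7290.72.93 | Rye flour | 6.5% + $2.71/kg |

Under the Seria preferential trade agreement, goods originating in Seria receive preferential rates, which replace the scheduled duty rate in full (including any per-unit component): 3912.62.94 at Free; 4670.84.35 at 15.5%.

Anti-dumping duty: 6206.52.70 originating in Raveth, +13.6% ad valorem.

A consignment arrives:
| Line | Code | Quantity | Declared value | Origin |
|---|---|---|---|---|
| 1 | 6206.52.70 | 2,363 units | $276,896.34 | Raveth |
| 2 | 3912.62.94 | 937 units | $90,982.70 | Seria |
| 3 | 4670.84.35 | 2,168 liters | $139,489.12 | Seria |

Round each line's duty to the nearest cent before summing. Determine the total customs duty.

$99,428.68

Line 1 (6206.52.70, Raveth, 2,363 units, $276,896.34):
Base rate for 6206.52.70 is 14.5%.
Additional duty on 6206.52.70 from Raveth: +13.6%. Applied ad valorem rate: 14.5% + 13.6% = 28.1%.
Duty = $276,896.34 × 28.1% = $77,807.87.
Line 2 (3912.62.94, Seria, 937 units, $90,982.70):
Base rate for 3912.62.94 is 13%.
Origin Seria qualifies under the Tyrena–Seria agreement and 3912.62.94 is covered: preferential rate Free applies instead.
Duty = $90,982.70 × 0% = $0.00.
Line 3 (4670.84.35, Seria, 2,168 liters, $139,489.12):
Base rate for 4670.84.35 is 17.5% + $3.30/liter.
Origin Seria qualifies under the Tyrena–Seria agreement and 4670.84.35 is covered: preferential rate 15.5% applies instead.
Duty = $139,489.12 × 15.5% = $21,620.81.
Total = $77,807.87 + $0.00 + $21,620.81 = $99,428.68.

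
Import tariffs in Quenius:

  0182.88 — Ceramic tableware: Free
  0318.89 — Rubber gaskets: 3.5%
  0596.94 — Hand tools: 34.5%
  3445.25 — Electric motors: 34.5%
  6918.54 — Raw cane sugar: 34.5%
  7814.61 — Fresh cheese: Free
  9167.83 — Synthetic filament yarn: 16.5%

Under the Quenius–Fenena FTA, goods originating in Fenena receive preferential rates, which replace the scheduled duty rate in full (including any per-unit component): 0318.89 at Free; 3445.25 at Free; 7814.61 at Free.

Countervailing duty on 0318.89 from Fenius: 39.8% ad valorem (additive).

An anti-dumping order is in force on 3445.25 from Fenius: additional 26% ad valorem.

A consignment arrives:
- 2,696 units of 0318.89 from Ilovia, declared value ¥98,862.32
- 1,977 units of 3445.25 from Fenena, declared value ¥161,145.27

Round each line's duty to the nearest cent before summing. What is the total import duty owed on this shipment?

Line 1 (0318.89, Ilovia, 2,696 units, ¥98,862.32):
Base rate for 0318.89 is 3.5%.
0318.89 has an FTA preferential rate, but origin Ilovia is not Fenena; base rate stands.
The additional-duty order on 0318.89 targets Fenius, not Ilovia; it does not apply.
Duty = ¥98,862.32 × 3.5% = ¥3,460.18.
Line 2 (3445.25, Fenena, 1,977 units, ¥161,145.27):
Base rate for 3445.25 is 34.5%.
Origin Fenena qualifies under the Quenius–Fenena agreement and 3445.25 is covered: preferential rate Free applies instead.
The additional-duty order on 3445.25 targets Fenius, not Fenena; it does not apply.
Duty = ¥161,145.27 × 0% = ¥0.00.
Total = ¥3,460.18 + ¥0.00 = ¥3,460.18.

¥3,460.18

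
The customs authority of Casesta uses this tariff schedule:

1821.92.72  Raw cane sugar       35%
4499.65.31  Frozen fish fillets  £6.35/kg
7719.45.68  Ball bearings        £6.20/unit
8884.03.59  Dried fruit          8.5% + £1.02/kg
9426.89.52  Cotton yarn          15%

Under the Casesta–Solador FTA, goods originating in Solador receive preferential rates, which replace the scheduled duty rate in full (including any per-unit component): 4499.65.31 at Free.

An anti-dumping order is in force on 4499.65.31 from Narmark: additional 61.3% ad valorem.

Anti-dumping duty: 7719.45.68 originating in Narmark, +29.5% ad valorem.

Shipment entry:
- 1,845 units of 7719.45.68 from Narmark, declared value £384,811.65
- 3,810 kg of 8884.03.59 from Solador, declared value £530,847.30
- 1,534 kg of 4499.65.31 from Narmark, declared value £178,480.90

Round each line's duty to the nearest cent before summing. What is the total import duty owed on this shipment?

£293,116.35

Line 1 (7719.45.68, Narmark, 1,845 units, £384,811.65):
Base rate for 7719.45.68 is £6.20/unit.
Additional duty on 7719.45.68 from Narmark: +29.5% ad valorem. Applied ad valorem rate = 29.5%.
Duty = £384,811.65 × 29.5% + 1,845 × £6.20 = £124,958.44.
Line 2 (8884.03.59, Solador, 3,810 kg, £530,847.30):
Base rate for 8884.03.59 is 8.5% + £1.02/kg.
Origin Solador is the FTA partner but 8884.03.59 is not on the preference list; base rate stands.
Duty = £530,847.30 × 8.5% + 3,810 × £1.02 = £49,008.22.
Line 3 (4499.65.31, Narmark, 1,534 kg, £178,480.90):
Base rate for 4499.65.31 is £6.35/kg.
4499.65.31 has an FTA preferential rate, but origin Narmark is not Solador; base rate stands.
Additional duty on 4499.65.31 from Narmark: +61.3% ad valorem. Applied ad valorem rate = 61.3%.
Duty = £178,480.90 × 61.3% + 1,534 × £6.35 = £119,149.69.
Total = £124,958.44 + £49,008.22 + £119,149.69 = £293,116.35.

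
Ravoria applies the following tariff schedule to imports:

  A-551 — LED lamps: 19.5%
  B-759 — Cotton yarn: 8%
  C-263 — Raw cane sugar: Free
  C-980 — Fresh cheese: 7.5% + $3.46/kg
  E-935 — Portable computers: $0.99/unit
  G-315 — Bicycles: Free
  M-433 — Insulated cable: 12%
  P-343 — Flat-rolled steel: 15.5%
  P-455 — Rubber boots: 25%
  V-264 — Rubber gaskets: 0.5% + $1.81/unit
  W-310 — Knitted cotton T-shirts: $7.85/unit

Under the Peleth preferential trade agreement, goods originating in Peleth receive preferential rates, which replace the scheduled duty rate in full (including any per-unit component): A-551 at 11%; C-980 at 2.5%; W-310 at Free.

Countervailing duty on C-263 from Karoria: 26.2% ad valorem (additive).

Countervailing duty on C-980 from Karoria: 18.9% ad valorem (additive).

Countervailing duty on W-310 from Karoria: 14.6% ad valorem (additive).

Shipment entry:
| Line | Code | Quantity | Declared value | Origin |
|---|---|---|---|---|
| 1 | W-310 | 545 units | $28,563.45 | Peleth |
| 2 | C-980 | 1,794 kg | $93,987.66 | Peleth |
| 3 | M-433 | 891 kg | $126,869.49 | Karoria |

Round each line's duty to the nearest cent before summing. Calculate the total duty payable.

Line 1 (W-310, Peleth, 545 units, $28,563.45):
Base rate for W-310 is $7.85/unit.
Origin Peleth qualifies under the Ravoria–Peleth agreement and W-310 is covered: preferential rate Free applies instead.
The additional-duty order on W-310 targets Karoria, not Peleth; it does not apply.
Duty = $28,563.45 × 0% = $0.00.
Line 2 (C-980, Peleth, 1,794 kg, $93,987.66):
Base rate for C-980 is 7.5% + $3.46/kg.
Origin Peleth qualifies under the Ravoria–Peleth agreement and C-980 is covered: preferential rate 2.5% applies instead.
The additional-duty order on C-980 targets Karoria, not Peleth; it does not apply.
Duty = $93,987.66 × 2.5% = $2,349.69.
Line 3 (M-433, Karoria, 891 kg, $126,869.49):
Base rate for M-433 is 12%.
Duty = $126,869.49 × 12% = $15,224.34.
Total = $0.00 + $2,349.69 + $15,224.34 = $17,574.03.

$17,574.03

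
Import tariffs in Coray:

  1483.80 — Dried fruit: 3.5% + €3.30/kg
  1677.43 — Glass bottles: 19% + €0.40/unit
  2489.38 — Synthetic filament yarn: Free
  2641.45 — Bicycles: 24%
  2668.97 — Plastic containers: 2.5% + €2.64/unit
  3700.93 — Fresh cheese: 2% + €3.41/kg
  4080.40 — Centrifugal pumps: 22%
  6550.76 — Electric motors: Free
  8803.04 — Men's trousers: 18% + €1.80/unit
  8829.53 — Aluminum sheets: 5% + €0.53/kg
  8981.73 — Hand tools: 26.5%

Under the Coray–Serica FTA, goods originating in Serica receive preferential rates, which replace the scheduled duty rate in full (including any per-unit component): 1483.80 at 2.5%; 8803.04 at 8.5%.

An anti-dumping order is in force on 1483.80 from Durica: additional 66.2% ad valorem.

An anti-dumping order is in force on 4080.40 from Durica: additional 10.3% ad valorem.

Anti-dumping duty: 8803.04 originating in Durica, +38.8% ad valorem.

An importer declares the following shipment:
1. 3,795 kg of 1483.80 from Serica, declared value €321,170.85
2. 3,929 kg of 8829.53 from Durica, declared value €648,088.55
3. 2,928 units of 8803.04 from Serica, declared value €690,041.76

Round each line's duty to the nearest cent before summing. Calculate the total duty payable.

Line 1 (1483.80, Serica, 3,795 kg, €321,170.85):
Base rate for 1483.80 is 3.5% + €3.30/kg.
Origin Serica qualifies under the Coray–Serica agreement and 1483.80 is covered: preferential rate 2.5% applies instead.
The additional-duty order on 1483.80 targets Durica, not Serica; it does not apply.
Duty = €321,170.85 × 2.5% = €8,029.27.
Line 2 (8829.53, Durica, 3,929 kg, €648,088.55):
Base rate for 8829.53 is 5% + €0.53/kg.
Duty = €648,088.55 × 5% + 3,929 × €0.53 = €34,486.80.
Line 3 (8803.04, Serica, 2,928 units, €690,041.76):
Base rate for 8803.04 is 18% + €1.80/unit.
Origin Serica qualifies under the Coray–Serica agreement and 8803.04 is covered: preferential rate 8.5% applies instead.
The additional-duty order on 8803.04 targets Durica, not Serica; it does not apply.
Duty = €690,041.76 × 8.5% = €58,653.55.
Total = €8,029.27 + €34,486.80 + €58,653.55 = €101,169.62.

€101,169.62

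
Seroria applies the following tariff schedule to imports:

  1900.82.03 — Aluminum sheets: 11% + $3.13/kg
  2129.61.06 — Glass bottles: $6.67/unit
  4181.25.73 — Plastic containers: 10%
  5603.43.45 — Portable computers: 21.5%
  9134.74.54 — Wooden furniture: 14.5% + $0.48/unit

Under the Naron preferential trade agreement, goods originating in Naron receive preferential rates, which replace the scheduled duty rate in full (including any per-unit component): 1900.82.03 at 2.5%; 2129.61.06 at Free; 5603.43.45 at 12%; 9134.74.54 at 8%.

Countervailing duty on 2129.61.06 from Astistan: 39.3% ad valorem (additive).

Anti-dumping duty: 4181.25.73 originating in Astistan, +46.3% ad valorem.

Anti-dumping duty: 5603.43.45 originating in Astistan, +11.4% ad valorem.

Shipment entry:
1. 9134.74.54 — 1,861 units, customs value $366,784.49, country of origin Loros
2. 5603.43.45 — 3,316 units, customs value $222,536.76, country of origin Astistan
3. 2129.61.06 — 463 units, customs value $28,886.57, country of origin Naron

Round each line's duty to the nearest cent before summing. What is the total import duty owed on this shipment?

$127,291.62

Line 1 (9134.74.54, Loros, 1,861 units, $366,784.49):
Base rate for 9134.74.54 is 14.5% + $0.48/unit.
9134.74.54 has an FTA preferential rate, but origin Loros is not Naron; base rate stands.
Duty = $366,784.49 × 14.5% + 1,861 × $0.48 = $54,077.03.
Line 2 (5603.43.45, Astistan, 3,316 units, $222,536.76):
Base rate for 5603.43.45 is 21.5%.
5603.43.45 has an FTA preferential rate, but origin Astistan is not Naron; base rate stands.
Additional duty on 5603.43.45 from Astistan: +11.4%. Applied ad valorem rate: 21.5% + 11.4% = 32.9%.
Duty = $222,536.76 × 32.9% = $73,214.59.
Line 3 (2129.61.06, Naron, 463 units, $28,886.57):
Base rate for 2129.61.06 is $6.67/unit.
Origin Naron qualifies under the Seroria–Naron agreement and 2129.61.06 is covered: preferential rate Free applies instead.
The additional-duty order on 2129.61.06 targets Astistan, not Naron; it does not apply.
Duty = $28,886.57 × 0% = $0.00.
Total = $54,077.03 + $73,214.59 + $0.00 = $127,291.62.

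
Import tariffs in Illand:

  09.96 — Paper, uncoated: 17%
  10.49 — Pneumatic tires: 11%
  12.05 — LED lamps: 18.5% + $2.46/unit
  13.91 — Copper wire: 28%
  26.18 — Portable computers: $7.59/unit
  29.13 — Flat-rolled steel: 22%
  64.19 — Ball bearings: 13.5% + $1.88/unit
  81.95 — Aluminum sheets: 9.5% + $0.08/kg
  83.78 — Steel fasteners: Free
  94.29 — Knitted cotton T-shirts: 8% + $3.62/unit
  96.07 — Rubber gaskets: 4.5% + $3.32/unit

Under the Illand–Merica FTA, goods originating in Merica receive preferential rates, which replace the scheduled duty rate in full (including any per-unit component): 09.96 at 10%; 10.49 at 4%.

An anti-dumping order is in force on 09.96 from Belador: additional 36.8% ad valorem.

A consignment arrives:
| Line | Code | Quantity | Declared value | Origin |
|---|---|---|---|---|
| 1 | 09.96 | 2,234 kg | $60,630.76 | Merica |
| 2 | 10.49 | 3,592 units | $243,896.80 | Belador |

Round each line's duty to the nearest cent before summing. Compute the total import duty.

$32,891.73

Line 1 (09.96, Merica, 2,234 kg, $60,630.76):
Base rate for 09.96 is 17%.
Origin Merica qualifies under the Illand–Merica agreement and 09.96 is covered: preferential rate 10% applies instead.
The additional-duty order on 09.96 targets Belador, not Merica; it does not apply.
Duty = $60,630.76 × 10% = $6,063.08.
Line 2 (10.49, Belador, 3,592 units, $243,896.80):
Base rate for 10.49 is 11%.
10.49 has an FTA preferential rate, but origin Belador is not Merica; base rate stands.
Duty = $243,896.80 × 11% = $26,828.65.
Total = $6,063.08 + $26,828.65 = $32,891.73.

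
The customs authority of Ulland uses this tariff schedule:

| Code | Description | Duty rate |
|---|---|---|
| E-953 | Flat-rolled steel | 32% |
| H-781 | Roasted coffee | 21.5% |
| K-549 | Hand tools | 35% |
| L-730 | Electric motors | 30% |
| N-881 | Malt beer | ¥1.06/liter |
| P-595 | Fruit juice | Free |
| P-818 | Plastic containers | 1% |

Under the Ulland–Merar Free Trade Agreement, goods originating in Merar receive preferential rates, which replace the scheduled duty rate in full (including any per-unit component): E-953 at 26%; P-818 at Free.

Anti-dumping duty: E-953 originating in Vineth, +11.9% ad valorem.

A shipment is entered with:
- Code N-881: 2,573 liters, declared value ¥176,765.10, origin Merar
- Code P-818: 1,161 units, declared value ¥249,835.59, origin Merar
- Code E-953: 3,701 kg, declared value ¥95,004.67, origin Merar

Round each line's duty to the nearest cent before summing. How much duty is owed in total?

¥27,428.59

Line 1 (N-881, Merar, 2,573 liters, ¥176,765.10):
Base rate for N-881 is ¥1.06/liter.
Origin Merar is the FTA partner but N-881 is not on the preference list; base rate stands.
Duty = 2,573 × ¥1.06 = ¥2,727.38.
Line 2 (P-818, Merar, 1,161 units, ¥249,835.59):
Base rate for P-818 is 1%.
Origin Merar qualifies under the Ulland–Merar agreement and P-818 is covered: preferential rate Free applies instead.
Duty = ¥249,835.59 × 0% = ¥0.00.
Line 3 (E-953, Merar, 3,701 kg, ¥95,004.67):
Base rate for E-953 is 32%.
Origin Merar qualifies under the Ulland–Merar agreement and E-953 is covered: preferential rate 26% applies instead.
The additional-duty order on E-953 targets Vineth, not Merar; it does not apply.
Duty = ¥95,004.67 × 26% = ¥24,701.21.
Total = ¥2,727.38 + ¥0.00 + ¥24,701.21 = ¥27,428.59.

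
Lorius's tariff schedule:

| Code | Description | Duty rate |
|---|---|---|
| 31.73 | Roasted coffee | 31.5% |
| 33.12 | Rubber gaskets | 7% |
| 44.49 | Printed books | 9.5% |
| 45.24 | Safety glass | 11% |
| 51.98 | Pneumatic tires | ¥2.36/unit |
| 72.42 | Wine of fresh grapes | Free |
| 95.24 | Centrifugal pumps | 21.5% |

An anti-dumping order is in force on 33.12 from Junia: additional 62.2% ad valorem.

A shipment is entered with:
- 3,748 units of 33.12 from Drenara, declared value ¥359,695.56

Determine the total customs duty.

¥25,178.69

Line 1 (33.12, Drenara, 3,748 units, ¥359,695.56):
Base rate for 33.12 is 7%.
The additional-duty order on 33.12 targets Junia, not Drenara; it does not apply.
Duty = ¥359,695.56 × 7% = ¥25,178.69.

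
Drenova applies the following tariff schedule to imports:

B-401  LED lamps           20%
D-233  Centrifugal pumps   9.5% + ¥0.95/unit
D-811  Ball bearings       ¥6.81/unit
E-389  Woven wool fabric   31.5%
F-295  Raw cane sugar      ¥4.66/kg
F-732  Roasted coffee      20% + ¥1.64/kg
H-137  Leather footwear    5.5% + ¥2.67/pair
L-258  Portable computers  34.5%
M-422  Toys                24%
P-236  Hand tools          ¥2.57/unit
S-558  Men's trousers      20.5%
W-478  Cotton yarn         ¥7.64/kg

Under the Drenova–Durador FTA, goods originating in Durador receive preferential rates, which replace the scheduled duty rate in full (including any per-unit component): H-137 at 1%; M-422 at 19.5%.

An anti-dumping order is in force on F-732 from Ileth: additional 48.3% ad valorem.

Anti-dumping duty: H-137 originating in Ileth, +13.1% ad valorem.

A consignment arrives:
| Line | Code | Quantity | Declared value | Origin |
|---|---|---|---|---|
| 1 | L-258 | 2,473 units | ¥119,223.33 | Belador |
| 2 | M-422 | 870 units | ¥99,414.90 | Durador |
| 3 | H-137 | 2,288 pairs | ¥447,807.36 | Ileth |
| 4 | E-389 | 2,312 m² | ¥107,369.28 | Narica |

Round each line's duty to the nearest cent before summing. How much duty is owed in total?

Line 1 (L-258, Belador, 2,473 units, ¥119,223.33):
Base rate for L-258 is 34.5%.
Duty = ¥119,223.33 × 34.5% = ¥41,132.05.
Line 2 (M-422, Durador, 870 units, ¥99,414.90):
Base rate for M-422 is 24%.
Origin Durador qualifies under the Drenova–Durador agreement and M-422 is covered: preferential rate 19.5% applies instead.
Duty = ¥99,414.90 × 19.5% = ¥19,385.91.
Line 3 (H-137, Ileth, 2,288 pairs, ¥447,807.36):
Base rate for H-137 is 5.5% + ¥2.67/pair.
H-137 has an FTA preferential rate, but origin Ileth is not Durador; base rate stands.
Additional duty on H-137 from Ileth: +13.1%. Applied ad valorem rate: 5.5% + 13.1% = 18.6%.
Duty = ¥447,807.36 × 18.6% + 2,288 × ¥2.67 = ¥89,401.13.
Line 4 (E-389, Narica, 2,312 m², ¥107,369.28):
Base rate for E-389 is 31.5%.
Duty = ¥107,369.28 × 31.5% = ¥33,821.32.
Total = ¥41,132.05 + ¥19,385.91 + ¥89,401.13 + ¥33,821.32 = ¥183,740.41.

¥183,740.41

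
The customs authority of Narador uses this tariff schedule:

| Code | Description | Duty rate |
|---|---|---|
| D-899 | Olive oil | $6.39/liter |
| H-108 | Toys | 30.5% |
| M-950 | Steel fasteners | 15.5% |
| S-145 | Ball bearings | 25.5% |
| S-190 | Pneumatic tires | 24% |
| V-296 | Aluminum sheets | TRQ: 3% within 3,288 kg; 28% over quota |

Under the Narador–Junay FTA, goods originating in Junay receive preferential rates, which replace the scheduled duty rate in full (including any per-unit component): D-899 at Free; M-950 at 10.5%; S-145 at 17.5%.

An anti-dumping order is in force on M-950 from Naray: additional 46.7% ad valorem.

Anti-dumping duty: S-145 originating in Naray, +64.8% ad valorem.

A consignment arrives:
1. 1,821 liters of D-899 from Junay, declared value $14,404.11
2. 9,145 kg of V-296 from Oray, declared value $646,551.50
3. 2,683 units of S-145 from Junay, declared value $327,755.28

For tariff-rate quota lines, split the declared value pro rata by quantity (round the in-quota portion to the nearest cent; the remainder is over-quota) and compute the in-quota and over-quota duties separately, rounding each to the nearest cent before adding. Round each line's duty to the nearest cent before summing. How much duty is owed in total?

$180,276.19

Line 1 (D-899, Junay, 1,821 liters, $14,404.11):
Base rate for D-899 is $6.39/liter.
Origin Junay qualifies under the Narador–Junay agreement and D-899 is covered: preferential rate Free applies instead.
Duty = $14,404.11 × 0% = $0.00.
Line 2 (V-296, Oray, 9,145 kg, $646,551.50):
Code V-296 is under a tariff-rate quota (threshold 3,288 kg). In-quota: 3,288 kg at 3%; over-quota: 5,857 kg at 28%.
Pro-rata value split: in-quota = $646,551.50 × 3,288/9,145 = $232,461.60; over-quota = $646,551.50 − $232,461.60 = $414,089.90.
In-quota duty = $232,461.60 × 3% = $6,973.85. Over-quota duty = $414,089.90 × 28% = $115,945.17.
Line duty = $6,973.85 + $115,945.17 = $122,919.02.
Line 3 (S-145, Junay, 2,683 units, $327,755.28):
Base rate for S-145 is 25.5%.
Origin Junay qualifies under the Narador–Junay agreement and S-145 is covered: preferential rate 17.5% applies instead.
The additional-duty order on S-145 targets Naray, not Junay; it does not apply.
Duty = $327,755.28 × 17.5% = $57,357.17.
Total = $0.00 + $122,919.02 + $57,357.17 = $180,276.19.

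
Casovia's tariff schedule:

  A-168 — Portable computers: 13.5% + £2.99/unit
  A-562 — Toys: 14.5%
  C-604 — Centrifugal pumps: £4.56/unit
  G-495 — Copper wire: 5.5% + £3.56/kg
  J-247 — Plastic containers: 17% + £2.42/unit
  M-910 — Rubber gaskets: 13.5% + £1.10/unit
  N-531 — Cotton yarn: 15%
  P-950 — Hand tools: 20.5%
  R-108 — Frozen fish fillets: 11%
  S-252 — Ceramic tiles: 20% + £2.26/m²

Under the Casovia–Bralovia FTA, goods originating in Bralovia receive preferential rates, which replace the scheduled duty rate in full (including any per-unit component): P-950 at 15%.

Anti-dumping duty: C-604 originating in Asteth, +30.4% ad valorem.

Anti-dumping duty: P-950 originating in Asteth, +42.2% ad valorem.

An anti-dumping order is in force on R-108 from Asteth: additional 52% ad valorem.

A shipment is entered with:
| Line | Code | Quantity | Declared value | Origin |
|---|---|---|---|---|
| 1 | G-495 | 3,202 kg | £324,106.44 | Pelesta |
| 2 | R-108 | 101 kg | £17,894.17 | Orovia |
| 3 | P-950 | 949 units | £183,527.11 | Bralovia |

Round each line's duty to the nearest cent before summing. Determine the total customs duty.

Line 1 (G-495, Pelesta, 3,202 kg, £324,106.44):
Base rate for G-495 is 5.5% + £3.56/kg.
Duty = £324,106.44 × 5.5% + 3,202 × £3.56 = £29,224.97.
Line 2 (R-108, Orovia, 101 kg, £17,894.17):
Base rate for R-108 is 11%.
The additional-duty order on R-108 targets Asteth, not Orovia; it does not apply.
Duty = £17,894.17 × 11% = £1,968.36.
Line 3 (P-950, Bralovia, 949 units, £183,527.11):
Base rate for P-950 is 20.5%.
Origin Bralovia qualifies under the Casovia–Bralovia agreement and P-950 is covered: preferential rate 15% applies instead.
The additional-duty order on P-950 targets Asteth, not Bralovia; it does not apply.
Duty = £183,527.11 × 15% = £27,529.07.
Total = £29,224.97 + £1,968.36 + £27,529.07 = £58,722.40.

£58,722.40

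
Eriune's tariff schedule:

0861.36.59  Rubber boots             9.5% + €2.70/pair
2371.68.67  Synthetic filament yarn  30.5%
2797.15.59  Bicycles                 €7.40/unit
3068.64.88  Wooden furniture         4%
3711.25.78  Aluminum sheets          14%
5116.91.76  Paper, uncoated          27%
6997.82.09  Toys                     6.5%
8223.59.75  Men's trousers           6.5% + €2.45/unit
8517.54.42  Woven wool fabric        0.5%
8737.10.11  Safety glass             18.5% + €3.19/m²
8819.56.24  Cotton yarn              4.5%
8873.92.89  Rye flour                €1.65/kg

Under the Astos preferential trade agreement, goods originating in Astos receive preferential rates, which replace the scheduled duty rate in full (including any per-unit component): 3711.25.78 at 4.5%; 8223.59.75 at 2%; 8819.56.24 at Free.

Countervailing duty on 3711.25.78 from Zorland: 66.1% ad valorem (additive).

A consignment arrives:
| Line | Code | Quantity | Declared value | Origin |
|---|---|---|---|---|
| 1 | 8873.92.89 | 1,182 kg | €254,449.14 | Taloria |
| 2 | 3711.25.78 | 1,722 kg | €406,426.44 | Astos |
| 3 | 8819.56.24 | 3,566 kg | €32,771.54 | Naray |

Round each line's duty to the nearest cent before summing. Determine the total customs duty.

€21,714.21

Line 1 (8873.92.89, Taloria, 1,182 kg, €254,449.14):
Base rate for 8873.92.89 is €1.65/kg.
Duty = 1,182 × €1.65 = €1,950.30.
Line 2 (3711.25.78, Astos, 1,722 kg, €406,426.44):
Base rate for 3711.25.78 is 14%.
Origin Astos qualifies under the Eriune–Astos agreement and 3711.25.78 is covered: preferential rate 4.5% applies instead.
The additional-duty order on 3711.25.78 targets Zorland, not Astos; it does not apply.
Duty = €406,426.44 × 4.5% = €18,289.19.
Line 3 (8819.56.24, Naray, 3,566 kg, €32,771.54):
Base rate for 8819.56.24 is 4.5%.
8819.56.24 has an FTA preferential rate, but origin Naray is not Astos; base rate stands.
Duty = €32,771.54 × 4.5% = €1,474.72.
Total = €1,950.30 + €18,289.19 + €1,474.72 = €21,714.21.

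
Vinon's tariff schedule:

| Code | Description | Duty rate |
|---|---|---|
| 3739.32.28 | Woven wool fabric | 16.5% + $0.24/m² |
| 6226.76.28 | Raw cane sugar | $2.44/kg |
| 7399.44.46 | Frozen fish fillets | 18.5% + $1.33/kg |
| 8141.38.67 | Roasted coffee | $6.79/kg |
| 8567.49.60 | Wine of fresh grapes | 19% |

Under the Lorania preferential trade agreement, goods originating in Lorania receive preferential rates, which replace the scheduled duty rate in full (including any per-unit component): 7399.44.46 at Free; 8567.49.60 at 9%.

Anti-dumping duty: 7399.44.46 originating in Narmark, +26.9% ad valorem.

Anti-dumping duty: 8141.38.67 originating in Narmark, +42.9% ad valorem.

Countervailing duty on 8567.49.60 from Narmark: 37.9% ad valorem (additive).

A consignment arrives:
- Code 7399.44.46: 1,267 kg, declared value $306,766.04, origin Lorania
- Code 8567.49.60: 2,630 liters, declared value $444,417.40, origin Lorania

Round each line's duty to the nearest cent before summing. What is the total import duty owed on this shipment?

Line 1 (7399.44.46, Lorania, 1,267 kg, $306,766.04):
Base rate for 7399.44.46 is 18.5% + $1.33/kg.
Origin Lorania qualifies under the Vinon–Lorania agreement and 7399.44.46 is covered: preferential rate Free applies instead.
The additional-duty order on 7399.44.46 targets Narmark, not Lorania; it does not apply.
Duty = $306,766.04 × 0% = $0.00.
Line 2 (8567.49.60, Lorania, 2,630 liters, $444,417.40):
Base rate for 8567.49.60 is 19%.
Origin Lorania qualifies under the Vinon–Lorania agreement and 8567.49.60 is covered: preferential rate 9% applies instead.
The additional-duty order on 8567.49.60 targets Narmark, not Lorania; it does not apply.
Duty = $444,417.40 × 9% = $39,997.57.
Total = $0.00 + $39,997.57 = $39,997.57.

$39,997.57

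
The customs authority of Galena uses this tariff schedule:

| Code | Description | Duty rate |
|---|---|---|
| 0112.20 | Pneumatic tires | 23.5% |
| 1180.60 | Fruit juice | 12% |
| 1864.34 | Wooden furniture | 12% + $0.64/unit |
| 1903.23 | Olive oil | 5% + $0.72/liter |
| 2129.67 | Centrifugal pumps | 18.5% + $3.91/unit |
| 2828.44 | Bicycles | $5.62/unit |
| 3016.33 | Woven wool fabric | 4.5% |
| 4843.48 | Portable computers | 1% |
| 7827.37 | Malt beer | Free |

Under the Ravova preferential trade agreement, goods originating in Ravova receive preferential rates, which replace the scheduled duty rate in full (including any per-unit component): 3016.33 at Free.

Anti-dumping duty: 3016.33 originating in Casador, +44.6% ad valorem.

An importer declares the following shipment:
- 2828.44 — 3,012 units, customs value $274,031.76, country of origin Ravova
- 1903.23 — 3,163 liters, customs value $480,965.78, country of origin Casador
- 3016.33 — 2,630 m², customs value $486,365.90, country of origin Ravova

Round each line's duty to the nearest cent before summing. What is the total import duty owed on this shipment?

Line 1 (2828.44, Ravova, 3,012 units, $274,031.76):
Base rate for 2828.44 is $5.62/unit.
Origin Ravova is the FTA partner but 2828.44 is not on the preference list; base rate stands.
Duty = 3,012 × $5.62 = $16,927.44.
Line 2 (1903.23, Casador, 3,163 liters, $480,965.78):
Base rate for 1903.23 is 5% + $0.72/liter.
Duty = $480,965.78 × 5% + 3,163 × $0.72 = $26,325.65.
Line 3 (3016.33, Ravova, 2,630 m², $486,365.90):
Base rate for 3016.33 is 4.5%.
Origin Ravova qualifies under the Galena–Ravova agreement and 3016.33 is covered: preferential rate Free applies instead.
The additional-duty order on 3016.33 targets Casador, not Ravova; it does not apply.
Duty = $486,365.90 × 0% = $0.00.
Total = $16,927.44 + $26,325.65 + $0.00 = $43,253.09.

$43,253.09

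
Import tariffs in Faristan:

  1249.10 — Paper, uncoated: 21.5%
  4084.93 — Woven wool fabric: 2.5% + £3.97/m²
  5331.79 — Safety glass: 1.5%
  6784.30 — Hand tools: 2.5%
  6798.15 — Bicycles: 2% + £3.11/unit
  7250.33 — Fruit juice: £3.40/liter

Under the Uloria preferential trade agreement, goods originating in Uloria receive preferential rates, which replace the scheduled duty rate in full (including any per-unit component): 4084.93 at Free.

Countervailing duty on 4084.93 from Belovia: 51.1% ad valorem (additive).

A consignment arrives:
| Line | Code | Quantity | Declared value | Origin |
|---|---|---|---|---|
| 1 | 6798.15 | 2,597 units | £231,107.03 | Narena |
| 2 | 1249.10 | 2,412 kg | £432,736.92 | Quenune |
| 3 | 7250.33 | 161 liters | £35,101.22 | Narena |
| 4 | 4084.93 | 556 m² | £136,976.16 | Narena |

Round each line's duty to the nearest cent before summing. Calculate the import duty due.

£111,916.37

Line 1 (6798.15, Narena, 2,597 units, £231,107.03):
Base rate for 6798.15 is 2% + £3.11/unit.
Duty = £231,107.03 × 2% + 2,597 × £3.11 = £12,698.81.
Line 2 (1249.10, Quenune, 2,412 kg, £432,736.92):
Base rate for 1249.10 is 21.5%.
Duty = £432,736.92 × 21.5% = £93,038.44.
Line 3 (7250.33, Narena, 161 liters, £35,101.22):
Base rate for 7250.33 is £3.40/liter.
Duty = 161 × £3.40 = £547.40.
Line 4 (4084.93, Narena, 556 m², £136,976.16):
Base rate for 4084.93 is 2.5% + £3.97/m².
4084.93 has an FTA preferential rate, but origin Narena is not Uloria; base rate stands.
The additional-duty order on 4084.93 targets Belovia, not Narena; it does not apply.
Duty = £136,976.16 × 2.5% + 556 × £3.97 = £5,631.72.
Total = £12,698.81 + £93,038.44 + £547.40 + £5,631.72 = £111,916.37.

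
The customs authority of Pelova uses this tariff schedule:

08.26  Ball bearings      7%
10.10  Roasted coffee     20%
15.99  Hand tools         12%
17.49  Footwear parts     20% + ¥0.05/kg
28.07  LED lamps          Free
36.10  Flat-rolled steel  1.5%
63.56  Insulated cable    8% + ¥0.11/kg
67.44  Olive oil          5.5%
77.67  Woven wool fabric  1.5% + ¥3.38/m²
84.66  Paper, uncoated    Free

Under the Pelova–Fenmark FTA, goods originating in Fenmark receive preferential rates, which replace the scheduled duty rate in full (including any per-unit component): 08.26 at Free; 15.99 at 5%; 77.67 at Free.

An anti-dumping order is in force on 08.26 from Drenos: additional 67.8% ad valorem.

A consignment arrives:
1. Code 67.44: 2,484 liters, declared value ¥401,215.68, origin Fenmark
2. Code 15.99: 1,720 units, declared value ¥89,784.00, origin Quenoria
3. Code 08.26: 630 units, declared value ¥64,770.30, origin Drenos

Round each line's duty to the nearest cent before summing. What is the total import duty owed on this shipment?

Line 1 (67.44, Fenmark, 2,484 liters, ¥401,215.68):
Base rate for 67.44 is 5.5%.
Origin Fenmark is the FTA partner but 67.44 is not on the preference list; base rate stands.
Duty = ¥401,215.68 × 5.5% = ¥22,066.86.
Line 2 (15.99, Quenoria, 1,720 units, ¥89,784.00):
Base rate for 15.99 is 12%.
15.99 has an FTA preferential rate, but origin Quenoria is not Fenmark; base rate stands.
Duty = ¥89,784.00 × 12% = ¥10,774.08.
Line 3 (08.26, Drenos, 630 units, ¥64,770.30):
Base rate for 08.26 is 7%.
08.26 has an FTA preferential rate, but origin Drenos is not Fenmark; base rate stands.
Additional duty on 08.26 from Drenos: +67.8%. Applied ad valorem rate: 7% + 67.8% = 74.8%.
Duty = ¥64,770.30 × 74.8% = ¥48,448.18.
Total = ¥22,066.86 + ¥10,774.08 + ¥48,448.18 = ¥81,289.12.

¥81,289.12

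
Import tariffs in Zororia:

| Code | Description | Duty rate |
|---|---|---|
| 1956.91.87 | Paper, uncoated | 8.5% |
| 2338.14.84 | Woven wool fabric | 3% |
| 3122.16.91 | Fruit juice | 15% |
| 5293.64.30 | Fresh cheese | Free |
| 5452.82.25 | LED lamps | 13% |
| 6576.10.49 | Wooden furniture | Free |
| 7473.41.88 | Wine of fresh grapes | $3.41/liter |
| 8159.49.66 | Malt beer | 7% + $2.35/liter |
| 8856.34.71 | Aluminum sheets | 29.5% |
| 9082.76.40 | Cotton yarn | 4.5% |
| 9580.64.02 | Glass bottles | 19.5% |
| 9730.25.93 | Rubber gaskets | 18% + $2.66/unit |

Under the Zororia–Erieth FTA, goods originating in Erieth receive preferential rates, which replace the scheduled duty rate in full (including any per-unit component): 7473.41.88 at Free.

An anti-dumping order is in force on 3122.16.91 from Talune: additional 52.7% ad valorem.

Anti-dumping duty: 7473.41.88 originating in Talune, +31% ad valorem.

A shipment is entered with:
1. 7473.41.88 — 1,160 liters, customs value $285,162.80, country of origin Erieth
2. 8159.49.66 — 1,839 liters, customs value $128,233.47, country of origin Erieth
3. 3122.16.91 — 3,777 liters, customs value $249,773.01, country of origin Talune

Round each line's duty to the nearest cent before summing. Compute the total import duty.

Line 1 (7473.41.88, Erieth, 1,160 liters, $285,162.80):
Base rate for 7473.41.88 is $3.41/liter.
Origin Erieth qualifies under the Zororia–Erieth agreement and 7473.41.88 is covered: preferential rate Free applies instead.
The additional-duty order on 7473.41.88 targets Talune, not Erieth; it does not apply.
Duty = $285,162.80 × 0% = $0.00.
Line 2 (8159.49.66, Erieth, 1,839 liters, $128,233.47):
Base rate for 8159.49.66 is 7% + $2.35/liter.
Origin Erieth is the FTA partner but 8159.49.66 is not on the preference list; base rate stands.
Duty = $128,233.47 × 7% + 1,839 × $2.35 = $13,297.99.
Line 3 (3122.16.91, Talune, 3,777 liters, $249,773.01):
Base rate for 3122.16.91 is 15%.
Additional duty on 3122.16.91 from Talune: +52.7%. Applied ad valorem rate: 15% + 52.7% = 67.7%.
Duty = $249,773.01 × 67.7% = $169,096.33.
Total = $0.00 + $13,297.99 + $169,096.33 = $182,394.32.

$182,394.32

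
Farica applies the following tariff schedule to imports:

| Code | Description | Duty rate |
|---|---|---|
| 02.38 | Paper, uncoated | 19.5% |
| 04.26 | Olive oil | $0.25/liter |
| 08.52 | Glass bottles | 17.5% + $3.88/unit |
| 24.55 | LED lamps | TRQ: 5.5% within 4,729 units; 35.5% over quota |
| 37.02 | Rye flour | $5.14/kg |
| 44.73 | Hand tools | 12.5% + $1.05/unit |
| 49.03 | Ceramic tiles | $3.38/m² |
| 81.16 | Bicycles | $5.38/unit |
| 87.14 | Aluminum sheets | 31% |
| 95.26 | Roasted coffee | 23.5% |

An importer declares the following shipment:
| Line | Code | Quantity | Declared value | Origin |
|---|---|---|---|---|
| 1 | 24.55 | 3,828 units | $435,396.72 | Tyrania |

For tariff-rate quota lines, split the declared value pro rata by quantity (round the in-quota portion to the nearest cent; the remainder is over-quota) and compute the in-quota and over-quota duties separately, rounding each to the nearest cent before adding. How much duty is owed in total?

Line 1 (24.55, Tyrania, 3,828 units, $435,396.72):
Code 24.55 is under a tariff-rate quota (threshold 4,729 units). Quantity 3,828 units is within the quota, so the in-quota rate 5.5% applies to the full value.
Duty = $435,396.72 × 5.5% = $23,946.82.

$23,946.82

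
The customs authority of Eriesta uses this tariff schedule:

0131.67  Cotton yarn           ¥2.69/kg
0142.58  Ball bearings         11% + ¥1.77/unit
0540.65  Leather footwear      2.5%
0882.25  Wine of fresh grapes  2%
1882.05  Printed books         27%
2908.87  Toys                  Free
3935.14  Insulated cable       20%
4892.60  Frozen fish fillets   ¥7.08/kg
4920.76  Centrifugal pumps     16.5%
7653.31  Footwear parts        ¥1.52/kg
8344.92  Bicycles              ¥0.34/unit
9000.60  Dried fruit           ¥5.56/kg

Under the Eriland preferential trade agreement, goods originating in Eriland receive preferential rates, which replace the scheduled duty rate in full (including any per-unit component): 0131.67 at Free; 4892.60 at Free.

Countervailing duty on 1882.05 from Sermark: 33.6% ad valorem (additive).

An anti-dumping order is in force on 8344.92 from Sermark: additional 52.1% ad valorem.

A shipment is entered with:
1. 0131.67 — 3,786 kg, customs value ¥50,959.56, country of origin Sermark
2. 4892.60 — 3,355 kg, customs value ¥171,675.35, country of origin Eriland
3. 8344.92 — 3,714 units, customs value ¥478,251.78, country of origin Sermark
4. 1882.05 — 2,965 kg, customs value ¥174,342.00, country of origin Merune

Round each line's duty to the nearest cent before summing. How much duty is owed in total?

¥307,688.62

Line 1 (0131.67, Sermark, 3,786 kg, ¥50,959.56):
Base rate for 0131.67 is ¥2.69/kg.
0131.67 has an FTA preferential rate, but origin Sermark is not Eriland; base rate stands.
Duty = 3,786 × ¥2.69 = ¥10,184.34.
Line 2 (4892.60, Eriland, 3,355 kg, ¥171,675.35):
Base rate for 4892.60 is ¥7.08/kg.
Origin Eriland qualifies under the Eriesta–Eriland agreement and 4892.60 is covered: preferential rate Free applies instead.
Duty = ¥171,675.35 × 0% = ¥0.00.
Line 3 (8344.92, Sermark, 3,714 units, ¥478,251.78):
Base rate for 8344.92 is ¥0.34/unit.
Additional duty on 8344.92 from Sermark: +52.1% ad valorem. Applied ad valorem rate = 52.1%.
Duty = ¥478,251.78 × 52.1% + 3,714 × ¥0.34 = ¥250,431.94.
Line 4 (1882.05, Merune, 2,965 kg, ¥174,342.00):
Base rate for 1882.05 is 27%.
The additional-duty order on 1882.05 targets Sermark, not Merune; it does not apply.
Duty = ¥174,342.00 × 27% = ¥47,072.34.
Total = ¥10,184.34 + ¥0.00 + ¥250,431.94 + ¥47,072.34 = ¥307,688.62.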